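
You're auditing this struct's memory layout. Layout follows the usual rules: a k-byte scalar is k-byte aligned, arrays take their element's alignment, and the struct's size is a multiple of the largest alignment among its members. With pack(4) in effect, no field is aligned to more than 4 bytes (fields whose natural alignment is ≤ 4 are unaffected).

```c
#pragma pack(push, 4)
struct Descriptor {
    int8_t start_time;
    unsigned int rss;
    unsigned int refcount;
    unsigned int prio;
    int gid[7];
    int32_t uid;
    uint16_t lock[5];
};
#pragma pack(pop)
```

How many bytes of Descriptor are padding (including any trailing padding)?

5

0..1  start_time  (1B, 1-aligned)
1..4  -- padding (3B)
4..8  rss  (4B, 4-aligned)
8..12  refcount  (4B, 4-aligned)
12..16  prio  (4B, 4-aligned)
16..44  gid  (28B, 4-aligned)
44..48  uid  (4B, 4-aligned)
48..58  lock  (10B, 2-aligned)
58..60  -- tail padding (2B)
sizeof = 60, alignof = 4
data bytes 55, size 60 → padding 5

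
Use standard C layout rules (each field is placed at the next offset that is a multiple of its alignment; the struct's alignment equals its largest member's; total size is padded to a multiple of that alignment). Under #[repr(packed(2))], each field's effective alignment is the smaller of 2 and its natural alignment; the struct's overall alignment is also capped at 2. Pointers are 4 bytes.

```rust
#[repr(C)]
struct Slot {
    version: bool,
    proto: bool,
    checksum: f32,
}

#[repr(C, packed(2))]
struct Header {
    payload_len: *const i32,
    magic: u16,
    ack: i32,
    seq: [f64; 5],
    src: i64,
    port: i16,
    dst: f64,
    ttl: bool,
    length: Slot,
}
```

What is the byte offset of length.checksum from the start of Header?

Slot: @0: version [1B, align 1] → 1; @1: proto [1B, align 1] → 2; +2 pad (align 4); @4: checksum [4B, align 4] → 8; size 8, align 4
@0: payload_len [4B, align 2] → 4
@4: magic [2B, align 2] → 6
@6: ack [4B, align 2] → 10
@10: seq [40B, align 2] → 50
@50: src [8B, align 2] → 58
@58: port [2B, align 2] → 60
@60: dst [8B, align 2] → 68
@68: ttl [1B, align 1] → 69
+1 pad (align 2)
@70: length [8B, align 2] → 78
within Slot: checksum at 4
70 + 4 = 74

74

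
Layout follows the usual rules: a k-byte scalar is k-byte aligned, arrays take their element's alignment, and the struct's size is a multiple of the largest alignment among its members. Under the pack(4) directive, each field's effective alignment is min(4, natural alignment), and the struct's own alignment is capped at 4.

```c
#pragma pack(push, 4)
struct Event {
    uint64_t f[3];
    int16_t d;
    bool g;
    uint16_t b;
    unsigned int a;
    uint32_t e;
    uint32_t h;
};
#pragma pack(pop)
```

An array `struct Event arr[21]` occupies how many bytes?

f at 0 (size 24, align 4) → ends 24
d at 24 (size 2, align 2) → ends 26
g at 26 (size 1, align 1) → ends 27
pad 1 to align 2 for b
b at 28 (size 2, align 2) → ends 30
pad 2 to align 4 for a
a at 32 (size 4, align 4) → ends 36
e at 36 (size 4, align 4) → ends 40
h at 40 (size 4, align 4) → ends 44
total 44 bytes, alignment 4
array of 21: 21 × 44 = 924

924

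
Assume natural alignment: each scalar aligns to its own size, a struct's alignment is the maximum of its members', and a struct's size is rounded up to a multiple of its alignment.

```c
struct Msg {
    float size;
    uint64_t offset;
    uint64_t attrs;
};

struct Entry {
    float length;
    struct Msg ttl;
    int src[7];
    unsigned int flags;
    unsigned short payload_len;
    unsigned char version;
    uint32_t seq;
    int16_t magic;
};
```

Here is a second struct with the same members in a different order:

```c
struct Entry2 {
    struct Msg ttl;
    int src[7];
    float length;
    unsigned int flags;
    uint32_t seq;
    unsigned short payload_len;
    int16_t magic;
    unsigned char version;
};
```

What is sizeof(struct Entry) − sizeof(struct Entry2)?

8

Msg: @0: size [4B, align 4] → 4; +4 pad (align 8); @8: offset [8B, align 8] → 16; @16: attrs [8B, align 8] → 24; size 24, align 8
@0: length [4B, align 4] → 4
+4 pad (align 8)
@8: ttl [24B, align 8] → 32
@32: src [28B, align 4] → 60
@60: flags [4B, align 4] → 64
@64: payload_len [2B, align 2] → 66
@66: version [1B, align 1] → 67
+1 pad (align 4)
@68: seq [4B, align 4] → 72
@72: magic [2B, align 2] → 74
+6 tail pad (align 8)
size 80, align 8
— Entry2 —
@0: ttl [24B, align 8] → 24
@24: src [28B, align 4] → 52
@52: length [4B, align 4] → 56
@56: flags [4B, align 4] → 60
@60: seq [4B, align 4] → 64
@64: payload_len [2B, align 2] → 66
@66: magic [2B, align 2] → 68
@68: version [1B, align 1] → 69
+3 tail pad (align 8)
size 72, align 8
80 − 72 = 8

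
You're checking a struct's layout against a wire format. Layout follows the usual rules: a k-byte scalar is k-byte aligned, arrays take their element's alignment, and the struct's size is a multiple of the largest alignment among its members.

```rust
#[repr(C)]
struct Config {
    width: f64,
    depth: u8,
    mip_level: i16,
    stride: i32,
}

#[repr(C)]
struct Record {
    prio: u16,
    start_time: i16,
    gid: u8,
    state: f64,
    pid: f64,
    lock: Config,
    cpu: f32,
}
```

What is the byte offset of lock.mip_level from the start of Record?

Config: @0: width [8B, align 8] → 8; @8: depth [1B, align 1] → 9; +1 pad (align 2); @10: mip_level [2B, align 2] → 12; @12: stride [4B, align 4] → 16; size 16, align 8
@0: prio [2B, align 2] → 2
@2: start_time [2B, align 2] → 4
@4: gid [1B, align 1] → 5
+3 pad (align 8)
@8: state [8B, align 8] → 16
@16: pid [8B, align 8] → 24
@24: lock [16B, align 8] → 40
within Config: mip_level at 10
24 + 10 = 34

34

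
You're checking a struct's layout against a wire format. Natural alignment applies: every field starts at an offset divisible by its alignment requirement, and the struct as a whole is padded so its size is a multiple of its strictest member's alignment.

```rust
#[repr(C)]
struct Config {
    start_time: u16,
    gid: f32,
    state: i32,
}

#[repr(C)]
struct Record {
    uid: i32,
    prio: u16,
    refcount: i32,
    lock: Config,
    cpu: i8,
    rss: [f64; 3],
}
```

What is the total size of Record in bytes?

56 bytes

Config: start_time at 0 (size 2, align 2) → ends 2; pad 2 to align 4 for gid; gid at 4 (size 4, align 4) → ends 8; state at 8 (size 4, align 4) → ends 12; total 12 bytes, alignment 4
uid at 0 (size 4, align 4) → ends 4
prio at 4 (size 2, align 2) → ends 6
pad 2 to align 4 for refcount
refcount at 8 (size 4, align 4) → ends 12
lock at 12 (size 12, align 4) → ends 24
cpu at 24 (size 1, align 1) → ends 25
pad 7 to align 8 for rss
rss at 32 (size 24, align 8) → ends 56
total 56 bytes, alignment 8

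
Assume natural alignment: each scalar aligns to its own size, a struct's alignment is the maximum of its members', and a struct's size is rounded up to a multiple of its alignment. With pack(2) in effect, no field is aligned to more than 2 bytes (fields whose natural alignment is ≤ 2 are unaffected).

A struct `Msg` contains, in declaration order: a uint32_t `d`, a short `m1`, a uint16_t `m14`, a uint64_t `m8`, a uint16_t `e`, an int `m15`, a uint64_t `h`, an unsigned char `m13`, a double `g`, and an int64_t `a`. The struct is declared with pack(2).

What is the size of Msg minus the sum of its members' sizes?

1

@0: d [4B, align 2] → 4
@4: m1 [2B, align 2] → 6
@6: m14 [2B, align 2] → 8
@8: m8 [8B, align 2] → 16
@16: e [2B, align 2] → 18
@18: m15 [4B, align 2] → 22
@22: h [8B, align 2] → 30
@30: m13 [1B, align 1] → 31
+1 pad (align 2)
@32: g [8B, align 2] → 40
@40: a [8B, align 2] → 48
size 48, align 2
data bytes 47, size 48 → padding 1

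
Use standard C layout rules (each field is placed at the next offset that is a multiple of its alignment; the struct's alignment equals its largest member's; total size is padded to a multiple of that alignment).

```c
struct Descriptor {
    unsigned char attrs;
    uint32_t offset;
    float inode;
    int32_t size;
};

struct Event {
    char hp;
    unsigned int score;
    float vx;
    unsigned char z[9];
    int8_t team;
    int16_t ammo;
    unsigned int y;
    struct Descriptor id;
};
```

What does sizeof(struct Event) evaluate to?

Descriptor: attrs at 0 (size 1, align 1) → ends 1; pad 3 to align 4 for offset; offset at 4 (size 4, align 4) → ends 8; inode at 8 (size 4, align 4) → ends 12; size at 12 (size 4, align 4) → ends 16; total 16 bytes, alignment 4
hp at 0 (size 1, align 1) → ends 1
pad 3 to align 4 for score
score at 4 (size 4, align 4) → ends 8
vx at 8 (size 4, align 4) → ends 12
z at 12 (size 9, align 1) → ends 21
team at 21 (size 1, align 1) → ends 22
ammo at 22 (size 2, align 2) → ends 24
y at 24 (size 4, align 4) → ends 28
id at 28 (size 16, align 4) → ends 44
total 44 bytes, alignment 4

44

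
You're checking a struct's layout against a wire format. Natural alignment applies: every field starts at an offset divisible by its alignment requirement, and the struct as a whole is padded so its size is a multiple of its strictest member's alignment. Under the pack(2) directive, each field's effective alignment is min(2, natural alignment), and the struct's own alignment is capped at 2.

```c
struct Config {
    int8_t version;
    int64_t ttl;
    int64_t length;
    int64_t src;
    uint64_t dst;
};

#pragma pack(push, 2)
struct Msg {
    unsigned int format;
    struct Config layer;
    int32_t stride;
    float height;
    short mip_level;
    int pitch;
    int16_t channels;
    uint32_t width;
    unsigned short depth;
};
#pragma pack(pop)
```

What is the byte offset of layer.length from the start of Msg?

Config: 0..1  version  (1B, 1-aligned); 1..8  -- padding (7B); 8..16  ttl  (8B, 8-aligned); 16..24  length  (8B, 8-aligned); 24..32  src  (8B, 8-aligned); 32..40  dst  (8B, 8-aligned); sizeof = 40, alignof = 8
0..4  format  (4B, 2-aligned)
4..44  layer  (40B, 2-aligned)
within Config: length at 16
4 + 16 = 20

20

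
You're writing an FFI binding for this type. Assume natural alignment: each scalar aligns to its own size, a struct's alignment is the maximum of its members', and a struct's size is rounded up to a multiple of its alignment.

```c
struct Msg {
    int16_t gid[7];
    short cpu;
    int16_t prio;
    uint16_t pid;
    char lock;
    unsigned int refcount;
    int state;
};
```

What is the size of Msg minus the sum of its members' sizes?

3

0..14  gid  (14B, 2-aligned)
14..16  cpu  (2B, 2-aligned)
16..18  prio  (2B, 2-aligned)
18..20  pid  (2B, 2-aligned)
20..21  lock  (1B, 1-aligned)
21..24  -- padding (3B)
24..28  refcount  (4B, 4-aligned)
28..32  state  (4B, 4-aligned)
sizeof = 32, alignof = 4
data bytes 29, size 32 → padding 3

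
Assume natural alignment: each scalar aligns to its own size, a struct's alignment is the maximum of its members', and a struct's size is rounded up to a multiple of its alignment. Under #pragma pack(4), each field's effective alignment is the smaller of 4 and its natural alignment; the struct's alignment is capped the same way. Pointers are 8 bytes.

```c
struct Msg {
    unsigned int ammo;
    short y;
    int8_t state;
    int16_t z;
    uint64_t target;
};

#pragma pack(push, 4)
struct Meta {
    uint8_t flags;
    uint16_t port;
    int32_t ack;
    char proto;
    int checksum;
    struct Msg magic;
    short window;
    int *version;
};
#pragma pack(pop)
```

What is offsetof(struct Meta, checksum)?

Msg: 0..4  ammo  (4B, 4-aligned); 4..6  y  (2B, 2-aligned); 6..7  state  (1B, 1-aligned); 7..8  -- padding (1B); 8..10  z  (2B, 2-aligned); 10..16  -- padding (6B); 16..24  target  (8B, 8-aligned); sizeof = 24, alignof = 8
0..1  flags  (1B, 1-aligned)
1..2  -- padding (1B)
2..4  port  (2B, 2-aligned)
4..8  ack  (4B, 4-aligned)
8..9  proto  (1B, 1-aligned)
9..12  -- padding (3B)
12..16  checksum  (4B, 4-aligned)

12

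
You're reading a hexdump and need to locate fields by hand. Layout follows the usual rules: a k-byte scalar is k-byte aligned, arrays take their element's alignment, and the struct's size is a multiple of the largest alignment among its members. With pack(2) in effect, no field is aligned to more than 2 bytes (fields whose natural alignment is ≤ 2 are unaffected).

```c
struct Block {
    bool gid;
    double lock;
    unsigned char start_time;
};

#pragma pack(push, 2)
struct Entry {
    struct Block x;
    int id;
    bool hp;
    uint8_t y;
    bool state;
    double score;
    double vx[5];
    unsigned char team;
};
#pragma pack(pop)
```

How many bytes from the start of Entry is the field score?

32

Block: @0: gid [1B, align 1] → 1; +7 pad (align 8); @8: lock [8B, align 8] → 16; @16: start_time [1B, align 1] → 17; +7 tail pad (align 8); size 24, align 8
@0: x [24B, align 2] → 24
@24: id [4B, align 2] → 28
@28: hp [1B, align 1] → 29
@29: y [1B, align 1] → 30
@30: state [1B, align 1] → 31
+1 pad (align 2)
@32: score [8B, align 2] → 40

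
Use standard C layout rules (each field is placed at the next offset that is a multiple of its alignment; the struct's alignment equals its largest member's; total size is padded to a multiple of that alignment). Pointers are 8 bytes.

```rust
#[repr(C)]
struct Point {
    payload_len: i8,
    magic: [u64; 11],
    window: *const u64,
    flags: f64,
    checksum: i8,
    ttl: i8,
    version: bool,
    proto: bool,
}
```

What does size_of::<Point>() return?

120 bytes

0..1  payload_len  (1B, 1-aligned)
1..8  -- padding (7B)
8..96  magic  (88B, 8-aligned)
96..104  window  (8B, 8-aligned)
104..112  flags  (8B, 8-aligned)
112..113  checksum  (1B, 1-aligned)
113..114  ttl  (1B, 1-aligned)
114..115  version  (1B, 1-aligned)
115..116  proto  (1B, 1-aligned)
116..120  -- tail padding (4B)
sizeof = 120, alignof = 8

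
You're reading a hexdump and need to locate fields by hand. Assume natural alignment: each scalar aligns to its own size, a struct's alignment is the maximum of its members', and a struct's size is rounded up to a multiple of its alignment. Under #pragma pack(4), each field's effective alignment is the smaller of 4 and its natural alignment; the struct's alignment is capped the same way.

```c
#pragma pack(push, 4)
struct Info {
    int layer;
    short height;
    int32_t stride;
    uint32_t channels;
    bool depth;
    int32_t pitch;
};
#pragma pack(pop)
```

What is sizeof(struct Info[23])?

layer at 0 (size 4, align 4) → ends 4
height at 4 (size 2, align 2) → ends 6
pad 2 to align 4 for stride
stride at 8 (size 4, align 4) → ends 12
channels at 12 (size 4, align 4) → ends 16
depth at 16 (size 1, align 1) → ends 17
pad 3 to align 4 for pitch
pitch at 20 (size 4, align 4) → ends 24
total 24 bytes, alignment 4
array of 23: 23 × 24 = 552

552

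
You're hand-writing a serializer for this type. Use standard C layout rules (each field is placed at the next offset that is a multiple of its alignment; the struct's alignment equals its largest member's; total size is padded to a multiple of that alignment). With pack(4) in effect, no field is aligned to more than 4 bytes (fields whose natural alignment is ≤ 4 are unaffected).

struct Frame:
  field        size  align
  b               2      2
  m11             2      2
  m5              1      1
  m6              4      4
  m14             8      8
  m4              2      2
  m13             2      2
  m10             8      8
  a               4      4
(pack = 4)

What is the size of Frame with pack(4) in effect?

0..2  b  (2B, 2-aligned)
2..4  m11  (2B, 2-aligned)
4..5  m5  (1B, 1-aligned)
5..8  -- padding (3B)
8..12  m6  (4B, 4-aligned)
12..20  m14  (8B, 4-aligned)
20..22  m4  (2B, 2-aligned)
22..24  m13  (2B, 2-aligned)
24..32  m10  (8B, 4-aligned)
32..36  a  (4B, 4-aligned)
sizeof = 36, alignof = 4

36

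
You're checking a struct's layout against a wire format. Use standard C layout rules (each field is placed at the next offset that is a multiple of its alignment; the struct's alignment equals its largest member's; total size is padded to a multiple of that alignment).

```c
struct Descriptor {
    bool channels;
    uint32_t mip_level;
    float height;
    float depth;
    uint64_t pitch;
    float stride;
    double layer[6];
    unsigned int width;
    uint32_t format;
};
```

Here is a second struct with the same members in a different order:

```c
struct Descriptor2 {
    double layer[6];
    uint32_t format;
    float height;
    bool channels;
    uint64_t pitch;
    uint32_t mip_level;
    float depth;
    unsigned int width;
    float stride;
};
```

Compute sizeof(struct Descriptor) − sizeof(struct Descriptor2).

0..1  channels  (1B, 1-aligned)
1..4  -- padding (3B)
4..8  mip_level  (4B, 4-aligned)
8..12  height  (4B, 4-aligned)
12..16  depth  (4B, 4-aligned)
16..24  pitch  (8B, 8-aligned)
24..28  stride  (4B, 4-aligned)
28..32  -- padding (4B)
32..80  layer  (48B, 8-aligned)
80..84  width  (4B, 4-aligned)
84..88  format  (4B, 4-aligned)
sizeof = 88, alignof = 8
— Descriptor2 —
0..48  layer  (48B, 8-aligned)
48..52  format  (4B, 4-aligned)
52..56  height  (4B, 4-aligned)
56..57  channels  (1B, 1-aligned)
57..64  -- padding (7B)
64..72  pitch  (8B, 8-aligned)
72..76  mip_level  (4B, 4-aligned)
76..80  depth  (4B, 4-aligned)
80..84  width  (4B, 4-aligned)
84..88  stride  (4B, 4-aligned)
sizeof = 88, alignof = 8
88 − 88 = 0

0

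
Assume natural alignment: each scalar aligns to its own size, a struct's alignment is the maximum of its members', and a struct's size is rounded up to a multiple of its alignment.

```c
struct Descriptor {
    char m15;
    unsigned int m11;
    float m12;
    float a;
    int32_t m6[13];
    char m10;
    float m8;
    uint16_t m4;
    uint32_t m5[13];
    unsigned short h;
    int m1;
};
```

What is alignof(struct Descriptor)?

4

member alignments: m15=1, m11=4, m12=4, a=4, m6=4, m10=1, m8=4, m4=2, m5=4, h=2, m1=4
max = 4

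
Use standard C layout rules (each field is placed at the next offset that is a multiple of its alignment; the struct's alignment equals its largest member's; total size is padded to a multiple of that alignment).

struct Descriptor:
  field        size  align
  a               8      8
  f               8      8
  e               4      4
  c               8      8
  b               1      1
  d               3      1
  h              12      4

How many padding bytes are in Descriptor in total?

@0: a [8B, align 8] → 8
@8: f [8B, align 8] → 16
@16: e [4B, align 4] → 20
+4 pad (align 8)
@24: c [8B, align 8] → 32
@32: b [1B, align 1] → 33
@33: d [3B, align 1] → 36
@36: h [12B, align 4] → 48
size 48, align 8
data bytes 44, size 48 → padding 4

4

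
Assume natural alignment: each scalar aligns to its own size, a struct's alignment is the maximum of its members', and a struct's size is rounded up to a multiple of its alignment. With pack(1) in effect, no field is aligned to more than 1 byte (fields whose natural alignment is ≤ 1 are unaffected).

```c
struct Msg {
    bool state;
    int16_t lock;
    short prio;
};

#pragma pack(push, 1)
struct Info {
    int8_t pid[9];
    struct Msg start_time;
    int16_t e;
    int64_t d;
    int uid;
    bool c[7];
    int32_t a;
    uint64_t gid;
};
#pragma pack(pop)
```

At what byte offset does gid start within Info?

40

Msg: 0..1  state  (1B, 1-aligned); 1..2  -- padding (1B); 2..4  lock  (2B, 2-aligned); 4..6  prio  (2B, 2-aligned); sizeof = 6, alignof = 2
0..9  pid  (9B, 1-aligned)
9..15  start_time  (6B, 1-aligned)
15..17  e  (2B, 1-aligned)
17..25  d  (8B, 1-aligned)
25..29  uid  (4B, 1-aligned)
29..36  c  (7B, 1-aligned)
36..40  a  (4B, 1-aligned)
40..48  gid  (8B, 1-aligned)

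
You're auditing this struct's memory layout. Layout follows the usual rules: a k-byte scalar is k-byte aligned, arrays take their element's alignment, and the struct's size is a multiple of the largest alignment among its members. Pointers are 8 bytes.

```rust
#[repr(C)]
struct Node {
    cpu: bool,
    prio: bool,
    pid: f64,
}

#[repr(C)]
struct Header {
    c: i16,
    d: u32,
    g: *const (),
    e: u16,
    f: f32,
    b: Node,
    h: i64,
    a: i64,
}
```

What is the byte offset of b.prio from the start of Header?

Node: cpu at 0 (size 1, align 1) → ends 1; prio at 1 (size 1, align 1) → ends 2; pad 6 to align 8 for pid; pid at 8 (size 8, align 8) → ends 16; total 16 bytes, alignment 8
c at 0 (size 2, align 2) → ends 2
pad 2 to align 4 for d
d at 4 (size 4, align 4) → ends 8
g at 8 (size 8, align 8) → ends 16
e at 16 (size 2, align 2) → ends 18
pad 2 to align 4 for f
f at 20 (size 4, align 4) → ends 24
b at 24 (size 16, align 8) → ends 40
within Node: prio at 1
24 + 1 = 25

25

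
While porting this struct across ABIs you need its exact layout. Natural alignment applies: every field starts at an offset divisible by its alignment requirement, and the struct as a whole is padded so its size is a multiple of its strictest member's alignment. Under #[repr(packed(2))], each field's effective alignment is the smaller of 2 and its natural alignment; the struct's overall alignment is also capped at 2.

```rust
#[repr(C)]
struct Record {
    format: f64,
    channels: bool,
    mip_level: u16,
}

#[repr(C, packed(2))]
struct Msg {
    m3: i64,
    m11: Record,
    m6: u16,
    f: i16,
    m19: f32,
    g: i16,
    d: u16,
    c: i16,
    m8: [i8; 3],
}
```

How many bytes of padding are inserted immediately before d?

Record: format at 0 (size 8, align 8) → ends 8; channels at 8 (size 1, align 1) → ends 9; pad 1 to align 2 for mip_level; mip_level at 10 (size 2, align 2) → ends 12; tail pad 4 to reach multiple of 8; total 16 bytes, alignment 8
m3 at 0 (size 8, align 2) → ends 8
m11 at 8 (size 16, align 2) → ends 24
m6 at 24 (size 2, align 2) → ends 26
f at 26 (size 2, align 2) → ends 28
m19 at 28 (size 4, align 2) → ends 32
g at 32 (size 2, align 2) → ends 34
d at 34 (size 2, align 2) → ends 36

0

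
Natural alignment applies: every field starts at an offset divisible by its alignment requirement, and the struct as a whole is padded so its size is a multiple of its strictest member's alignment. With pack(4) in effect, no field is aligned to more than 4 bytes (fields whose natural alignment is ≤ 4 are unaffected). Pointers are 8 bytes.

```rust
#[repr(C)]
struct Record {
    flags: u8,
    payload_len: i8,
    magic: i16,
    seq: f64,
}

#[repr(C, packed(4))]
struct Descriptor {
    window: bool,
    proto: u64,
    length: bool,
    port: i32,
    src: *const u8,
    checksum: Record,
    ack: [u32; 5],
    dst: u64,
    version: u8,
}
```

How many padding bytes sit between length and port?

3

Record: flags at 0 (size 1, align 1) → ends 1; payload_len at 1 (size 1, align 1) → ends 2; magic at 2 (size 2, align 2) → ends 4; pad 4 to align 8 for seq; seq at 8 (size 8, align 8) → ends 16; total 16 bytes, alignment 8
window at 0 (size 1, align 1) → ends 1
pad 3 to align 4 for proto
proto at 4 (size 8, align 4) → ends 12
length at 12 (size 1, align 1) → ends 13
pad 3 to align 4 for port
port at 16 (size 4, align 4) → ends 20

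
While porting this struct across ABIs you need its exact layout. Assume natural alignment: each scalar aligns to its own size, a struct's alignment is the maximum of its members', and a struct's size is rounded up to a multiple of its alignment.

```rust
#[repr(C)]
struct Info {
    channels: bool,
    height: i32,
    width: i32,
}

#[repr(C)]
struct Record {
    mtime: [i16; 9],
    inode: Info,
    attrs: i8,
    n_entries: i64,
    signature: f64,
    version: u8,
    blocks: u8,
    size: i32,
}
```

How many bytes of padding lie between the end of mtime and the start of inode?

Info: @0: channels [1B, align 1] → 1; +3 pad (align 4); @4: height [4B, align 4] → 8; @8: width [4B, align 4] → 12; size 12, align 4
@0: mtime [18B, align 2] → 18
+2 pad (align 4)
@20: inode [12B, align 4] → 32

2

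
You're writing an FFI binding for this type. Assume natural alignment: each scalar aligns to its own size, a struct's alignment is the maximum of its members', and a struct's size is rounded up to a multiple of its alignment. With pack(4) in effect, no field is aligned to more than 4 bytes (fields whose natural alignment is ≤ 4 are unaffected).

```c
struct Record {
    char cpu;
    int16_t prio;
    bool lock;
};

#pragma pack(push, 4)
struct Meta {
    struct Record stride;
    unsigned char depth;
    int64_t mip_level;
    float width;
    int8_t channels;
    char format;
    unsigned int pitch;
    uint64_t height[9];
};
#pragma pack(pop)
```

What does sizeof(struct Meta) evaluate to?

100 bytes

Record: cpu at 0 (size 1, align 1) → ends 1; pad 1 to align 2 for prio; prio at 2 (size 2, align 2) → ends 4; lock at 4 (size 1, align 1) → ends 5; tail pad 1 to reach multiple of 2; total 6 bytes, alignment 2
stride at 0 (size 6, align 2) → ends 6
depth at 6 (size 1, align 1) → ends 7
pad 1 to align 4 for mip_level
mip_level at 8 (size 8, align 4) → ends 16
width at 16 (size 4, align 4) → ends 20
channels at 20 (size 1, align 1) → ends 21
format at 21 (size 1, align 1) → ends 22
pad 2 to align 4 for pitch
pitch at 24 (size 4, align 4) → ends 28
height at 28 (size 72, align 4) → ends 100
total 100 bytes, alignment 4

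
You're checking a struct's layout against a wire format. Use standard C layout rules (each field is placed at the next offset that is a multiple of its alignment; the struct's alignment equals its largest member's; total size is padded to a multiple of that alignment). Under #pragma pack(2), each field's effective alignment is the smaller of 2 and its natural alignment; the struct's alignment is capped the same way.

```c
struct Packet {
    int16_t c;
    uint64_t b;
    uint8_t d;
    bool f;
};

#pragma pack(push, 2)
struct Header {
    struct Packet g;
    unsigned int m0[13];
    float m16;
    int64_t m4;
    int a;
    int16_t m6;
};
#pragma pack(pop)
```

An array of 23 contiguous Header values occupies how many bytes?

Packet: c at 0 (size 2, align 2) → ends 2; pad 6 to align 8 for b; b at 8 (size 8, align 8) → ends 16; d at 16 (size 1, align 1) → ends 17; f at 17 (size 1, align 1) → ends 18; tail pad 6 to reach multiple of 8; total 24 bytes, alignment 8
g at 0 (size 24, align 2) → ends 24
m0 at 24 (size 52, align 2) → ends 76
m16 at 76 (size 4, align 2) → ends 80
m4 at 80 (size 8, align 2) → ends 88
a at 88 (size 4, align 2) → ends 92
m6 at 92 (size 2, align 2) → ends 94
total 94 bytes, alignment 2
array of 23: 23 × 94 = 2162

2162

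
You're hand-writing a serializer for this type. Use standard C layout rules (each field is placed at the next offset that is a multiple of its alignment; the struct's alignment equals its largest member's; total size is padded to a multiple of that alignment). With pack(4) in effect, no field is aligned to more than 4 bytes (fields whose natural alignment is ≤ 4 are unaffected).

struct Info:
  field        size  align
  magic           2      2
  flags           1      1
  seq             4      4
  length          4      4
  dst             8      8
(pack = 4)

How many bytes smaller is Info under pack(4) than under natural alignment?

4

natural layout:
  magic at 0 (size 2, align 2) → ends 2
  flags at 2 (size 1, align 1) → ends 3
  pad 1 to align 4 for seq
  seq at 4 (size 4, align 4) → ends 8
  length at 8 (size 4, align 4) → ends 12
  pad 4 to align 8 for dst
  dst at 16 (size 8, align 8) → ends 24
  total 24 bytes, alignment 8
packed(4) layout:
  magic at 0 (size 2, align 2) → ends 2
  flags at 2 (size 1, align 1) → ends 3
  pad 1 to align 4 for seq
  seq at 4 (size 4, align 4) → ends 8
  length at 8 (size 4, align 4) → ends 12
  dst at 12 (size 8, align 4) → ends 20
  total 20 bytes, alignment 4
24 − 20 = 4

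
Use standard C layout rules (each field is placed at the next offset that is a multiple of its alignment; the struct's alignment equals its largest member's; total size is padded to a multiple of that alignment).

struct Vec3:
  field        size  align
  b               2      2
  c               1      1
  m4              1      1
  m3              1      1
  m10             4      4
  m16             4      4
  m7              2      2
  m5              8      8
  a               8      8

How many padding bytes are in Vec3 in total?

@0: b [2B, align 2] → 2
@2: c [1B, align 1] → 3
@3: m4 [1B, align 1] → 4
@4: m3 [1B, align 1] → 5
+3 pad (align 4)
@8: m10 [4B, align 4] → 12
@12: m16 [4B, align 4] → 16
@16: m7 [2B, align 2] → 18
+6 pad (align 8)
@24: m5 [8B, align 8] → 32
@32: a [8B, align 8] → 40
size 40, align 8
data bytes 31, size 40 → padding 9

9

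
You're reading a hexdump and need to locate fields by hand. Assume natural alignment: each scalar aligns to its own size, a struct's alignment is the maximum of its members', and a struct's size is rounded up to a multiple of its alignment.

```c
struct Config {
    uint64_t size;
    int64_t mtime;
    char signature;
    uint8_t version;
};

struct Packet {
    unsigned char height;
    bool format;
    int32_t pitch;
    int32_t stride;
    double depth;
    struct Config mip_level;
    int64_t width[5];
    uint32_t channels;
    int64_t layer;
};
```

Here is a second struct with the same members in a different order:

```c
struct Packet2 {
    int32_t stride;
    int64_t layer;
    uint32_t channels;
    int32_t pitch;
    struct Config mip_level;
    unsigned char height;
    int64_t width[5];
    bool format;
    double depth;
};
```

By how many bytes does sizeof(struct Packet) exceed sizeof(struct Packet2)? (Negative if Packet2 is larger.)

-8

Config: @0: size [8B, align 8] → 8; @8: mtime [8B, align 8] → 16; @16: signature [1B, align 1] → 17; @17: version [1B, align 1] → 18; +6 tail pad (align 8); size 24, align 8
@0: height [1B, align 1] → 1
@1: format [1B, align 1] → 2
+2 pad (align 4)
@4: pitch [4B, align 4] → 8
@8: stride [4B, align 4] → 12
+4 pad (align 8)
@16: depth [8B, align 8] → 24
@24: mip_level [24B, align 8] → 48
@48: width [40B, align 8] → 88
@88: channels [4B, align 4] → 92
+4 pad (align 8)
@96: layer [8B, align 8] → 104
size 104, align 8
— Packet2 —
@0: stride [4B, align 4] → 4
+4 pad (align 8)
@8: layer [8B, align 8] → 16
@16: channels [4B, align 4] → 20
@20: pitch [4B, align 4] → 24
@24: mip_level [24B, align 8] → 48
@48: height [1B, align 1] → 49
+7 pad (align 8)
@56: width [40B, align 8] → 96
@96: format [1B, align 1] → 97
+7 pad (align 8)
@104: depth [8B, align 8] → 112
size 112, align 8
104 − 112 = -8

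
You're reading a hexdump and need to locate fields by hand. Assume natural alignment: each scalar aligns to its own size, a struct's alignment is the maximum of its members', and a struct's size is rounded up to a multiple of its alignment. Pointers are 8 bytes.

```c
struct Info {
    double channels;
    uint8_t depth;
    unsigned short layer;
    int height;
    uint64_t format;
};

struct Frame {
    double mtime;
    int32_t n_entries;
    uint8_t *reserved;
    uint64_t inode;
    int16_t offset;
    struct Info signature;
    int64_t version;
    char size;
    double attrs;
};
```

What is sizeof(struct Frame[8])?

704

Info: 0..8  channels  (8B, 8-aligned); 8..9  depth  (1B, 1-aligned); 9..10  -- padding (1B); 10..12  layer  (2B, 2-aligned); 12..16  height  (4B, 4-aligned); 16..24  format  (8B, 8-aligned); sizeof = 24, alignof = 8
0..8  mtime  (8B, 8-aligned)
8..12  n_entries  (4B, 4-aligned)
12..16  -- padding (4B)
16..24  reserved  (8B, 8-aligned)
24..32  inode  (8B, 8-aligned)
32..34  offset  (2B, 2-aligned)
34..40  -- padding (6B)
40..64  signature  (24B, 8-aligned)
64..72  version  (8B, 8-aligned)
72..73  size  (1B, 1-aligned)
73..80  -- padding (7B)
80..88  attrs  (8B, 8-aligned)
sizeof = 88, alignof = 8
array of 8: 8 × 88 = 704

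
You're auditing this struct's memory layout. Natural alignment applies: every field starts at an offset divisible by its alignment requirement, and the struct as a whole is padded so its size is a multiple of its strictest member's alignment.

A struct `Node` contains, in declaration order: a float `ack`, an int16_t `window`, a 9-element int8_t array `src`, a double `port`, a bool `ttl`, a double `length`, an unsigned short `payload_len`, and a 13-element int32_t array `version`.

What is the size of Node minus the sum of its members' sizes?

10

ack at 0 (size 4, align 4) → ends 4
window at 4 (size 2, align 2) → ends 6
src at 6 (size 9, align 1) → ends 15
pad 1 to align 8 for port
port at 16 (size 8, align 8) → ends 24
ttl at 24 (size 1, align 1) → ends 25
pad 7 to align 8 for length
length at 32 (size 8, align 8) → ends 40
payload_len at 40 (size 2, align 2) → ends 42
pad 2 to align 4 for version
version at 44 (size 52, align 4) → ends 96
total 96 bytes, alignment 8
data bytes 86, size 96 → padding 10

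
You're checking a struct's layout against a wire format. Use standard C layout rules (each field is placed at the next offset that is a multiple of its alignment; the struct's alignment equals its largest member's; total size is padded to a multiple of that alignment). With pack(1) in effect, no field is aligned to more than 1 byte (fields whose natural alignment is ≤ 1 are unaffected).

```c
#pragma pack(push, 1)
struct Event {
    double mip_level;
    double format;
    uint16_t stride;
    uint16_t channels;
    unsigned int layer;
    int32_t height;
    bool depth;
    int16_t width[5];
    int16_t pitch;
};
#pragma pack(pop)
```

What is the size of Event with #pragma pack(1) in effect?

41

mip_level at 0 (size 8, align 1) → ends 8
format at 8 (size 8, align 1) → ends 16
stride at 16 (size 2, align 1) → ends 18
channels at 18 (size 2, align 1) → ends 20
layer at 20 (size 4, align 1) → ends 24
height at 24 (size 4, align 1) → ends 28
depth at 28 (size 1, align 1) → ends 29
width at 29 (size 10, align 1) → ends 39
pitch at 39 (size 2, align 1) → ends 41
total 41 bytes, alignment 1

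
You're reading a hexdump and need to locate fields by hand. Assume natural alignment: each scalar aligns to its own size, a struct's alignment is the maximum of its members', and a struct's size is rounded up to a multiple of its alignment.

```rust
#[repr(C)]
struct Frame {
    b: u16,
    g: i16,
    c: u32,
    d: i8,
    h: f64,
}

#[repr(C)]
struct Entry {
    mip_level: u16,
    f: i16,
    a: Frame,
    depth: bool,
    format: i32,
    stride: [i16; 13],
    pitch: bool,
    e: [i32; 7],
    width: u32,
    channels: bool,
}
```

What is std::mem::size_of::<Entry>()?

Frame: b at 0 (size 2, align 2) → ends 2; g at 2 (size 2, align 2) → ends 4; c at 4 (size 4, align 4) → ends 8; d at 8 (size 1, align 1) → ends 9; pad 7 to align 8 for h; h at 16 (size 8, align 8) → ends 24; total 24 bytes, alignment 8
mip_level at 0 (size 2, align 2) → ends 2
f at 2 (size 2, align 2) → ends 4
pad 4 to align 8 for a
a at 8 (size 24, align 8) → ends 32
depth at 32 (size 1, align 1) → ends 33
pad 3 to align 4 for format
format at 36 (size 4, align 4) → ends 40
stride at 40 (size 26, align 2) → ends 66
pitch at 66 (size 1, align 1) → ends 67
pad 1 to align 4 for e
e at 68 (size 28, align 4) → ends 96
width at 96 (size 4, align 4) → ends 100
channels at 100 (size 1, align 1) → ends 101
tail pad 3 to reach multiple of 8
total 104 bytes, alignment 8

104 bytes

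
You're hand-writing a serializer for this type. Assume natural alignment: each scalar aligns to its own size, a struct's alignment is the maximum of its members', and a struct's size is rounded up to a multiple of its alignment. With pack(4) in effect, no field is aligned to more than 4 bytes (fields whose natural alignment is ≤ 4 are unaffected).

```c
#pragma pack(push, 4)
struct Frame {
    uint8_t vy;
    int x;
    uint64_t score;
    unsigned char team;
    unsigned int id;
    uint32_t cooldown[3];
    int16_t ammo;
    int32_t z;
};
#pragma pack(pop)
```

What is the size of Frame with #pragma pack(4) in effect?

44

@0: vy [1B, align 1] → 1
+3 pad (align 4)
@4: x [4B, align 4] → 8
@8: score [8B, align 4] → 16
@16: team [1B, align 1] → 17
+3 pad (align 4)
@20: id [4B, align 4] → 24
@24: cooldown [12B, align 4] → 36
@36: ammo [2B, align 2] → 38
+2 pad (align 4)
@40: z [4B, align 4] → 44
size 44, align 4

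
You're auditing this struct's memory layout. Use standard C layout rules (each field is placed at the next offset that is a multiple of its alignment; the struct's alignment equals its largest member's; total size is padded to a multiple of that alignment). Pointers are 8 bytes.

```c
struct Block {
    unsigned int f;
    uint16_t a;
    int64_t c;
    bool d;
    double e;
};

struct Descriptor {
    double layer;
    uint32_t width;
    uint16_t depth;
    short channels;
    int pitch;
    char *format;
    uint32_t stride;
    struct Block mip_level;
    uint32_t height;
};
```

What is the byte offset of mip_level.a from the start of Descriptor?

Block: 0..4  f  (4B, 4-aligned); 4..6  a  (2B, 2-aligned); 6..8  -- padding (2B); 8..16  c  (8B, 8-aligned); 16..17  d  (1B, 1-aligned); 17..24  -- padding (7B); 24..32  e  (8B, 8-aligned); sizeof = 32, alignof = 8
0..8  layer  (8B, 8-aligned)
8..12  width  (4B, 4-aligned)
12..14  depth  (2B, 2-aligned)
14..16  channels  (2B, 2-aligned)
16..20  pitch  (4B, 4-aligned)
20..24  -- padding (4B)
24..32  format  (8B, 8-aligned)
32..36  stride  (4B, 4-aligned)
36..40  -- padding (4B)
40..72  mip_level  (32B, 8-aligned)
within Block: a at 4
40 + 4 = 44

44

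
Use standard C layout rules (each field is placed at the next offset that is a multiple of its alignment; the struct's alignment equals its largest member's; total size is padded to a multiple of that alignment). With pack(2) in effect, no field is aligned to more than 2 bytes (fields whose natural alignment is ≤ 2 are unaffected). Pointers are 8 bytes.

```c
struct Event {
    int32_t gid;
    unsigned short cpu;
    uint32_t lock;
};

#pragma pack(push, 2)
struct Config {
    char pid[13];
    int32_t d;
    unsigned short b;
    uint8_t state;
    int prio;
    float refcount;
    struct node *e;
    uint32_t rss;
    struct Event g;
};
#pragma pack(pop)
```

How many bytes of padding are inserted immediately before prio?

1

Event: gid at 0 (size 4, align 4) → ends 4; cpu at 4 (size 2, align 2) → ends 6; pad 2 to align 4 for lock; lock at 8 (size 4, align 4) → ends 12; total 12 bytes, alignment 4
pid at 0 (size 13, align 1) → ends 13
pad 1 to align 2 for d
d at 14 (size 4, align 2) → ends 18
b at 18 (size 2, align 2) → ends 20
state at 20 (size 1, align 1) → ends 21
pad 1 to align 2 for prio
prio at 22 (size 4, align 2) → ends 26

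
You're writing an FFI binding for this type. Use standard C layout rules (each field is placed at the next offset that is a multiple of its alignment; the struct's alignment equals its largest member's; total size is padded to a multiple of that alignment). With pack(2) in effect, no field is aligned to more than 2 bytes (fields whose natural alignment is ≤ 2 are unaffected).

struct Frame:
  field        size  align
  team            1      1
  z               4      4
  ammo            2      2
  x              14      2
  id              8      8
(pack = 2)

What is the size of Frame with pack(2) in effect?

@0: team [1B, align 1] → 1
+1 pad (align 2)
@2: z [4B, align 2] → 6
@6: ammo [2B, align 2] → 8
@8: x [14B, align 2] → 22
@22: id [8B, align 2] → 30
size 30, align 2

30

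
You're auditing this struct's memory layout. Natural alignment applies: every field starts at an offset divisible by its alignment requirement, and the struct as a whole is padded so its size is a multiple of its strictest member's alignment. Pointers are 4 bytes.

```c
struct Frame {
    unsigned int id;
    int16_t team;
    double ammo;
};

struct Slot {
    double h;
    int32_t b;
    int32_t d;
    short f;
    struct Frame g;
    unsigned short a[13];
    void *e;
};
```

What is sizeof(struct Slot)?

72 bytes

Frame: 0..4  id  (4B, 4-aligned); 4..6  team  (2B, 2-aligned); 6..8  -- padding (2B); 8..16  ammo  (8B, 8-aligned); sizeof = 16, alignof = 8
0..8  h  (8B, 8-aligned)
8..12  b  (4B, 4-aligned)
12..16  d  (4B, 4-aligned)
16..18  f  (2B, 2-aligned)
18..24  -- padding (6B)
24..40  g  (16B, 8-aligned)
40..66  a  (26B, 2-aligned)
66..68  -- padding (2B)
68..72  e  (4B, 4-aligned)
sizeof = 72, alignof = 8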